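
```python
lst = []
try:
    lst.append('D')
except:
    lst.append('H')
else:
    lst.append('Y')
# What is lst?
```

Step-by-step execution trace:
1. try: `lst.append('D')` → lst = ['D']. No exception raised.
2. `except` is skipped.
3. `else` runs (try completed without exception): `lst.append('Y')` → lst = ['D', 'Y'].
Result: ['D', 'Y']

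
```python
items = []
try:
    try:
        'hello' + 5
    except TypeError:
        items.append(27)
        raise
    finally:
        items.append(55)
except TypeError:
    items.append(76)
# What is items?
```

Step-by-step execution trace:
1. Inner try: `'hello' + 5` raises TypeError.
2. Inner `except TypeError` matches → `items.append(27)` → items = [27].
3. bare `raise` re-raises TypeError.
4. Inner `finally` runs during unwinding: `items.append(55)` → items = [27, 55].
5. Outer `except TypeError` matches → `items.append(76)` → items = [27, 55, 76].
Result: [27, 55, 76]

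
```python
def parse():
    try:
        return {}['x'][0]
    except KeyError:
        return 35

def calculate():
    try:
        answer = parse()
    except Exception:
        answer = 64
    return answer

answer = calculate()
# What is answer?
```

Step-by-step execution trace:
1. `calculate()` calls `parse()`.
2. In parse: `{}['x'][0]` raises KeyError; `except KeyError` catches it → returns 35.
3. In calculate: `answer = parse()` → answer = 35. No exception reaches calculate.
4. `except Exception` is skipped; calculate returns 35.
5. answer = 35.
Result: 35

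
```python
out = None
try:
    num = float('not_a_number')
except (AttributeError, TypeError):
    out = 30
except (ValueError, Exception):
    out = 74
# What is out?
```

Step-by-step execution trace:
1. `num = float('not_a_number')` raises ValueError.
2. `except (AttributeError, TypeError)` does not match ValueError; skipped.
3. `except (ValueError, Exception)` matches (ValueError is in the tuple) → out = 74.
Result: 74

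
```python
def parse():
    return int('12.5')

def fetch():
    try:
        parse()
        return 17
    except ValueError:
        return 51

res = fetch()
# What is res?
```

Step-by-step execution trace:
1. `fetch()` calls `parse()`.
2. `parse()` evaluates `int('12.5')`, which raises ValueError; it propagates to the caller.
3. `return 17` is not reached.
4. `except ValueError` in fetch matches → returns 51.
5. res = 51.
Result: 51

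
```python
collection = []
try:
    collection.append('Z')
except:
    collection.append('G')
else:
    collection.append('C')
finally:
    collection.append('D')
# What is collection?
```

Step-by-step execution trace:
1. try: `collection.append('Z')` → collection = ['Z']. No exception raised.
2. `except` is skipped.
3. `else` runs: `collection.append('C')` → collection = ['Z', 'C'].
4. `finally` always runs: `collection.append('D')` → collection = ['Z', 'C', 'D'].
Result: ['Z', 'C', 'D']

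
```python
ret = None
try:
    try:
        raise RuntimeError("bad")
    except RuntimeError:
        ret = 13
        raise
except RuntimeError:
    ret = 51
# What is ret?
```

Step-by-step execution trace:
1. Inner try: `raise RuntimeError("bad")` raises RuntimeError.
2. Inner `except RuntimeError` matches → ret = 13.
3. bare `raise` re-raises the same RuntimeError.
4. Outer `except RuntimeError` matches → ret = 51.
Result: 51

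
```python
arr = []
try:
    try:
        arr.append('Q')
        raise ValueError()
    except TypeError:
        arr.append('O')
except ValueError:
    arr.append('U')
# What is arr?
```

Step-by-step execution trace:
1. Inner try: `arr.append('Q')` → arr = ['Q'].
2. `raise ValueError()` raises ValueError.
3. Inner `except TypeError` does not match ValueError; exception propagates to outer try.
4. Outer `except ValueError` matches → `arr.append('U')` → arr = ['Q', 'U'].
Result: ['Q', 'U']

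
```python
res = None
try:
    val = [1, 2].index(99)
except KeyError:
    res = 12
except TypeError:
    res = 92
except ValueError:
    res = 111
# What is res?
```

Step-by-step execution trace:
1. `val = [1, 2].index(99)` raises ValueError.
2. `except KeyError` does not match ValueError; skipped.
3. `except TypeError` does not match ValueError; skipped.
4. `except ValueError` matches → res = 111.
Result: 111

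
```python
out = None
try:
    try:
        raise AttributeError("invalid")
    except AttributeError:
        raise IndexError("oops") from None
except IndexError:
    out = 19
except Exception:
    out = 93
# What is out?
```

Step-by-step execution trace:
1. Inner try raises AttributeError; inner `except AttributeError` catches it.
2. `raise IndexError(...) from None` raises IndexError (from None suppresses __context__, but the active exception is still IndexError).
3. Outer `except IndexError` matches → out = 19.
4. `except Exception` is not reached.
Result: 19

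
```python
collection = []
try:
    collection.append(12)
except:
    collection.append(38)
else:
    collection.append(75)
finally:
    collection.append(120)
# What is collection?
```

Step-by-step execution trace:
1. try: `collection.append(12)` → collection = [12]. No exception raised.
2. `except` is skipped.
3. `else` runs: `collection.append(75)` → collection = [12, 75].
4. `finally` always runs: `collection.append(120)` → collection = [12, 75, 120].
Result: [12, 75, 120]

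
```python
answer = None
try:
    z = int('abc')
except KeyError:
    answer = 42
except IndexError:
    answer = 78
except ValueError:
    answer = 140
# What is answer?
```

Step-by-step execution trace:
1. `z = int('abc')` raises ValueError.
2. `except KeyError` does not match ValueError; skipped.
3. `except IndexError` does not match ValueError; skipped.
4. `except ValueError` matches → answer = 140.
Result: 140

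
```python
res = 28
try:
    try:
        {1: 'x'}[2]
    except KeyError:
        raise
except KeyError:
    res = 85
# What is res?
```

Step-by-step execution trace:
1. Inner try: `{1: 'x'}[2]` raises KeyError.
2. Inner `except KeyError` matches; bare `raise` re-raises the same KeyError.
3. Outer `except KeyError` matches → res = 85.
Result: 85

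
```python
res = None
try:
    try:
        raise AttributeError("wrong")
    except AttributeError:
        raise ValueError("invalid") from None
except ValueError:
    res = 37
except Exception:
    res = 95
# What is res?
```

Step-by-step execution trace:
1. Inner try raises AttributeError; inner `except AttributeError` catches it.
2. `raise ValueError(...) from None` raises ValueError (from None suppresses __context__, but the active exception is still ValueError).
3. Outer `except ValueError` matches → res = 37.
4. `except Exception` is not reached.
Result: 37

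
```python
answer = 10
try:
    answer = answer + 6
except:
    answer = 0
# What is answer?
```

Step-by-step execution trace:
1. answer starts at 10.
2. try: `answer = answer + 6` → answer = 16. No exception raised.
3. `except` is skipped.
Result: 16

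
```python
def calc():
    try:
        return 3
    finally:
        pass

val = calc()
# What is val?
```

Step-by-step execution trace:
1. `calc()` enters try: `return 3` sets pending return value 3.
2. Before returning, `finally: pass` runs (no effect).
3. calc() returns 3 → val = 3.
Result: 3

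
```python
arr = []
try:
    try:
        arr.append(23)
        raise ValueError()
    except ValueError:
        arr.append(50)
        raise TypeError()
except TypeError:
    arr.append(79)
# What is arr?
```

Step-by-step execution trace:
1. Inner try: `arr.append(23)` → arr = [23].
2. `raise ValueError()` raises ValueError.
3. Inner `except ValueError` matches → `arr.append(50)` → arr = [23, 50].
4. `raise TypeError()` raises TypeError; propagates to outer try.
5. Outer `except TypeError` matches → `arr.append(79)` → arr = [23, 50, 79].
Result: [23, 50, 79]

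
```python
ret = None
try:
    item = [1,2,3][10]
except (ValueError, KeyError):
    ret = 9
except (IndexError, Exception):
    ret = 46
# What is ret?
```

Step-by-step execution trace:
1. `item = [1,2,3][10]` raises IndexError.
2. `except (ValueError, KeyError)` does not match IndexError; skipped.
3. `except (IndexError, Exception)` matches (IndexError is in the tuple) → ret = 46.
Result: 46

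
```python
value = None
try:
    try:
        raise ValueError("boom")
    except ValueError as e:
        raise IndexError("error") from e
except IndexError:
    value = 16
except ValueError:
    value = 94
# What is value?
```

Step-by-step execution trace:
1. Inner try raises ValueError; inner `except ValueError as e` catches it.
2. `raise IndexError(...) from e` raises IndexError (ValueError is attached as __cause__, but only IndexError is active).
3. Outer `except IndexError` matches → value = 16.
4. `except ValueError` is not reached.
Result: 16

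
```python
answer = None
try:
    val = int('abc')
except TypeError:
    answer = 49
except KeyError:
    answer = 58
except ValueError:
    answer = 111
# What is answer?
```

Step-by-step execution trace:
1. `val = int('abc')` raises ValueError.
2. `except TypeError` does not match ValueError; skipped.
3. `except KeyError` does not match ValueError; skipped.
4. `except ValueError` matches → answer = 111.
Result: 111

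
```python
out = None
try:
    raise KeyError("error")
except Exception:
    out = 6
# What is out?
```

Step-by-step execution trace:
1. `raise KeyError(...)` raises KeyError.
2. `except Exception` matches (KeyError is a subclass of Exception) → out = 6.
Result: 6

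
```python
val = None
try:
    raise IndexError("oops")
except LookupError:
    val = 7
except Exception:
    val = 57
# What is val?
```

Step-by-step execution trace:
1. `raise IndexError(...)` raises IndexError.
2. `except LookupError` matches (IndexError is a subclass of LookupError) → val = 7.
3. `except Exception` is not reached.
Result: 7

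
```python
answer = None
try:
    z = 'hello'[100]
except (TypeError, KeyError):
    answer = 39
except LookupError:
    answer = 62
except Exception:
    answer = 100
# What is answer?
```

Step-by-step execution trace:
1. `z = 'hello'[100]` raises IndexError.
2. `except (TypeError, KeyError)` does not match IndexError; skipped.
3. `except LookupError` matches (IndexError is a subclass of LookupError) → answer = 62.
4. `except Exception` is not reached.
Result: 62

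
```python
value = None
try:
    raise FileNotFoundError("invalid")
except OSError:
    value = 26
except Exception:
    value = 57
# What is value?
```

Step-by-step execution trace:
1. `raise FileNotFoundError(...)` raises FileNotFoundError.
2. `except OSError` matches (FileNotFoundError is a subclass of OSError) → value = 26.
3. `except Exception` is not reached.
Result: 26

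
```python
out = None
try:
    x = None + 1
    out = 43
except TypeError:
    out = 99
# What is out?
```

Step-by-step execution trace:
1. `x = None + 1` raises TypeError.
2. `out = 43` is not reached.
3. `except TypeError` matches → out = 99.
Result: 99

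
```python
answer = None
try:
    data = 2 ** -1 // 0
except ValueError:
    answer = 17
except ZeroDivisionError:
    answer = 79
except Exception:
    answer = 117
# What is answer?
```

Step-by-step execution trace:
1. `data = 2 ** -1 // 0` raises ZeroDivisionError.
2. `except ValueError` does not match ZeroDivisionError; skipped.
3. `except ZeroDivisionError` matches → answer = 79.
4. Remaining except clauses are skipped.
Result: 79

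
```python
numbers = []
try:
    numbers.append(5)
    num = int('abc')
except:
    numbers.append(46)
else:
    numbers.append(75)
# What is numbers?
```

Step-by-step execution trace:
1. try: `numbers.append(5)` → numbers = [5].
2. `num = int('abc')` raises ValueError.
3. bare `except` matches → `numbers.append(46)` → numbers = [5, 46].
4. `else` is skipped (an exception was raised).
Result: [5, 46]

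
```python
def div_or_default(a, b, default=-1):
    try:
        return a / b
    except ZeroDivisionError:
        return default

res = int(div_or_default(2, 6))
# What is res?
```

Step-by-step execution trace:
1. `div_or_default(2, 6)` enters try: `return 2 / 6` → returns 0.3333333333333333. No exception raised.
2. `except ZeroDivisionError` is skipped.
3. `int(0.3333333333333333)` → 0 → res = 0.
Result: 0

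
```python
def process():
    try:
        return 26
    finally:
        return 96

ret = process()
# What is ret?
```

Step-by-step execution trace:
1. `process()` enters try: `return 26` sets pending return value 26.
2. Before returning, `finally: return 96` runs and overrides the pending return.
3. process() returns 96 → ret = 96.
Result: 96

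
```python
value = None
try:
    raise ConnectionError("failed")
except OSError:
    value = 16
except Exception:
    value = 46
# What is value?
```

Step-by-step execution trace:
1. `raise ConnectionError(...)` raises ConnectionError.
2. `except OSError` matches (ConnectionError is a subclass of OSError) → value = 16.
3. `except Exception` is not reached.
Result: 16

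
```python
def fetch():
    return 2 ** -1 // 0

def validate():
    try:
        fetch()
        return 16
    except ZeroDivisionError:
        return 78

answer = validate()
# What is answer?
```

Step-by-step execution trace:
1. `validate()` calls `fetch()`.
2. `fetch()` evaluates `2 ** -1 // 0`, which raises ZeroDivisionError; it propagates to the caller.
3. `return 16` is not reached.
4. `except ZeroDivisionError` in validate matches → returns 78.
5. answer = 78.
Result: 78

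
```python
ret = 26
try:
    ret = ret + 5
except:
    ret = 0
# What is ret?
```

Step-by-step execution trace:
1. ret starts at 26.
2. try: `ret = ret + 5` → ret = 31. No exception raised.
3. `except` is skipped.
Result: 31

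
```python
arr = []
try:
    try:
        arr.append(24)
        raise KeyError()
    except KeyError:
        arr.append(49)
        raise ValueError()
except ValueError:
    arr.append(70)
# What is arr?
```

Step-by-step execution trace:
1. Inner try: `arr.append(24)` → arr = [24].
2. `raise KeyError()` raises KeyError.
3. Inner `except KeyError` matches → `arr.append(49)` → arr = [24, 49].
4. `raise ValueError()` raises ValueError; propagates to outer try.
5. Outer `except ValueError` matches → `arr.append(70)` → arr = [24, 49, 70].
Result: [24, 49, 70]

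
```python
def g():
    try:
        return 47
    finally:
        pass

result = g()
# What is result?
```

Step-by-step execution trace:
1. `g()` enters try: `return 47` sets pending return value 47.
2. Before returning, `finally: pass` runs (no effect).
3. g() returns 47 → result = 47.
Result: 47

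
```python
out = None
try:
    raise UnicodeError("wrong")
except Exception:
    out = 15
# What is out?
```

Step-by-step execution trace:
1. `raise UnicodeError(...)` raises UnicodeError.
2. `except Exception` matches (UnicodeError is a subclass of Exception) → out = 15.
Result: 15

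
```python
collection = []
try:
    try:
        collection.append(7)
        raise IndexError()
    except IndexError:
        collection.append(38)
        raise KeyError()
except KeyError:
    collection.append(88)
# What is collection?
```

Step-by-step execution trace:
1. Inner try: `collection.append(7)` → collection = [7].
2. `raise IndexError()` raises IndexError.
3. Inner `except IndexError` matches → `collection.append(38)` → collection = [7, 38].
4. `raise KeyError()` raises KeyError; propagates to outer try.
5. Outer `except KeyError` matches → `collection.append(88)` → collection = [7, 38, 88].
Result: [7, 38, 88]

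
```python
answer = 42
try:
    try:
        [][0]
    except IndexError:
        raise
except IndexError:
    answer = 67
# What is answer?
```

Step-by-step execution trace:
1. Inner try: `[][0]` raises IndexError.
2. Inner `except IndexError` matches; bare `raise` re-raises the same IndexError.
3. Outer `except IndexError` matches → answer = 67.
Result: 67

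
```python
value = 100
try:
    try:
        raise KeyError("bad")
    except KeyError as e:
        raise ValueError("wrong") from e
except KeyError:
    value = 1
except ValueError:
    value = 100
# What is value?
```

Step-by-step execution trace:
1. Inner try raises KeyError; inner `except KeyError as e` catches it.
2. `raise ValueError(...) from e` raises ValueError (KeyError is attached as __cause__, but only ValueError is active).
3. Outer `except KeyError` does not match ValueError; skipped.
4. Outer `except ValueError` matches → value = 100.
Result: 100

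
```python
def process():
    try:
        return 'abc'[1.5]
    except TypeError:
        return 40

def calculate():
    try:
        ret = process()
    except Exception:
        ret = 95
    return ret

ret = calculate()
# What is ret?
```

Step-by-step execution trace:
1. `calculate()` calls `process()`.
2. In process: `'abc'[1.5]` raises TypeError; `except TypeError` catches it → returns 40.
3. In calculate: `ret = process()` → ret = 40. No exception reaches calculate.
4. `except Exception` is skipped; calculate returns 40.
5. ret = 40.
Result: 40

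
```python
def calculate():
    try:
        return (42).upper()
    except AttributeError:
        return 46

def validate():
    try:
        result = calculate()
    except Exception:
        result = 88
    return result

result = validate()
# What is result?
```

Step-by-step execution trace:
1. `validate()` calls `calculate()`.
2. In calculate: `(42).upper()` raises AttributeError; `except AttributeError` catches it → returns 46.
3. In validate: `result = calculate()` → result = 46. No exception reaches validate.
4. `except Exception` is skipped; validate returns 46.
5. result = 46.
Result: 46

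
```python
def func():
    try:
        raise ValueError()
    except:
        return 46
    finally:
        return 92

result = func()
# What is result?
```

Step-by-step execution trace:
1. `func()` enters try: `raise ValueError()` raises ValueError.
2. bare `except` matches → `return 46` sets pending return value 46.
3. Before returning, `finally: return 92` runs and overrides the pending return.
4. func() returns 92 → result = 92.
Result: 92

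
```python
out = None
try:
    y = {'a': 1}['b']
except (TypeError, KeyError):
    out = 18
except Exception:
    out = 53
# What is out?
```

Step-by-step execution trace:
1. `y = {'a': 1}['b']` raises KeyError.
2. `except (TypeError, KeyError)` matches (KeyError is in the tuple) → out = 18.
3. `except Exception` is not reached.
Result: 18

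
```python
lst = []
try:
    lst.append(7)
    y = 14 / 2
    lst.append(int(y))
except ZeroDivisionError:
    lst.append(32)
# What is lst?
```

Step-by-step execution trace:
1. try: `lst.append(7)` → lst = [7].
2. `y = 14 / 2` → y = 7.0. No exception raised.
3. `lst.append(int(y))` → lst = [7, 7].
4. `except ZeroDivisionError` is skipped (no exception was raised).
Result: [7, 7]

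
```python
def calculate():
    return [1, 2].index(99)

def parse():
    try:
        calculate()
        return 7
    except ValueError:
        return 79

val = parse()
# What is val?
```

Step-by-step execution trace:
1. `parse()` calls `calculate()`.
2. `calculate()` evaluates `[1, 2].index(99)`, which raises ValueError; it propagates to the caller.
3. `return 7` is not reached.
4. `except ValueError` in parse matches → returns 79.
5. val = 79.
Result: 79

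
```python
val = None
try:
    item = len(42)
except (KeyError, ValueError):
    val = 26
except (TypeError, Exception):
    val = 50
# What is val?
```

Step-by-step execution trace:
1. `item = len(42)` raises TypeError.
2. `except (KeyError, ValueError)` does not match TypeError; skipped.
3. `except (TypeError, Exception)` matches (TypeError is in the tuple) → val = 50.
Result: 50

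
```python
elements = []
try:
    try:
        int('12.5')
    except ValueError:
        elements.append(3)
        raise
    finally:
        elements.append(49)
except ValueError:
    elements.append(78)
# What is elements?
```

Step-by-step execution trace:
1. Inner try: `int('12.5')` raises ValueError.
2. Inner `except ValueError` matches → `elements.append(3)` → elements = [3].
3. bare `raise` re-raises ValueError.
4. Inner `finally` runs during unwinding: `elements.append(49)` → elements = [3, 49].
5. Outer `except ValueError` matches → `elements.append(78)` → elements = [3, 49, 78].
Result: [3, 49, 78]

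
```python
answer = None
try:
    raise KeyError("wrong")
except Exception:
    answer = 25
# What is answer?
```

Step-by-step execution trace:
1. `raise KeyError(...)` raises KeyError.
2. `except Exception` matches (KeyError is a subclass of Exception) → answer = 25.
Result: 25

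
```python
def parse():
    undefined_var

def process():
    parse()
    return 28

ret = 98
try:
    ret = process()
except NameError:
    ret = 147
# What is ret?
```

Step-by-step execution trace:
1. ret starts at 98.
2. try: `process()` calls `parse()`.
3. `parse()` evaluates `undefined_var`, which raises NameError; it propagates through process (uncaught).
4. `return 28` in process is not reached; the assignment to ret does not complete.
5. `except NameError` matches → ret = 147.
Result: 147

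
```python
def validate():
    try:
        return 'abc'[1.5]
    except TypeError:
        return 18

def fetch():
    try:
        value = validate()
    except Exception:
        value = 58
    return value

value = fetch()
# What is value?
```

Step-by-step execution trace:
1. `fetch()` calls `validate()`.
2. In validate: `'abc'[1.5]` raises TypeError; `except TypeError` catches it → returns 18.
3. In fetch: `value = validate()` → value = 18. No exception reaches fetch.
4. `except Exception` is skipped; fetch returns 18.
5. value = 18.
Result: 18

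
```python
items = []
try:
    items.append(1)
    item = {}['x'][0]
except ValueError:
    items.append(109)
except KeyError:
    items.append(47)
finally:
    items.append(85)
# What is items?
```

Step-by-step execution trace:
1. try: `items.append(1)` → items = [1].
2. `item = {}['x'][0]` raises KeyError.
3. `except ValueError` does not match KeyError; skipped.
4. `except KeyError` matches → `items.append(47)` → items = [1, 47].
5. finally always runs: `items.append(85)` → items = [1, 47, 85].
Result: [1, 47, 85]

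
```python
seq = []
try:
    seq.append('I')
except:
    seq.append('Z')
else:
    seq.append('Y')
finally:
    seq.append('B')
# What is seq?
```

Step-by-step execution trace:
1. try: `seq.append('I')` → seq = ['I']. No exception raised.
2. `except` is skipped.
3. `else` runs: `seq.append('Y')` → seq = ['I', 'Y'].
4. `finally` always runs: `seq.append('B')` → seq = ['I', 'Y', 'B'].
Result: ['I', 'Y', 'B']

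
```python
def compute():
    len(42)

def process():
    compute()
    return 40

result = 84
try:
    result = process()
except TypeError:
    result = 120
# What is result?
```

Step-by-step execution trace:
1. result starts at 84.
2. try: `process()` calls `compute()`.
3. `compute()` evaluates `len(42)`, which raises TypeError; it propagates through process (uncaught).
4. `return 40` in process is not reached; the assignment to result does not complete.
5. `except TypeError` matches → result = 120.
Result: 120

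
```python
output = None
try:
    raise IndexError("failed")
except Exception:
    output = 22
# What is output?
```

Step-by-step execution trace:
1. `raise IndexError(...)` raises IndexError.
2. `except Exception` matches (IndexError is a subclass of Exception) → output = 22.
Result: 22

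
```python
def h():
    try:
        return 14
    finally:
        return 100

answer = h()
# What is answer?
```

Step-by-step execution trace:
1. `h()` enters try: `return 14` sets pending return value 14.
2. Before returning, `finally: return 100` runs and overrides the pending return.
3. h() returns 100 → answer = 100.
Result: 100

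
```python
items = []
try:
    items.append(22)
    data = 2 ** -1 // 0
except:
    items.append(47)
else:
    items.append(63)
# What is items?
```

Step-by-step execution trace:
1. try: `items.append(22)` → items = [22].
2. `data = 2 ** -1 // 0` raises ZeroDivisionError.
3. bare `except` matches → `items.append(47)` → items = [22, 47].
4. `else` is skipped (an exception was raised).
Result: [22, 47]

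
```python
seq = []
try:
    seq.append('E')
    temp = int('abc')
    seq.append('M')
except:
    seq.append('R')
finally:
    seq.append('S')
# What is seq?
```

Step-by-step execution trace:
1. try: `seq.append('E')` → seq = ['E'].
2. `temp = int('abc')` raises ValueError; `seq.append('M')` is not reached.
3. bare `except` matches → `seq.append('R')` → seq = ['E', 'R'].
4. finally always runs: `seq.append('S')` → seq = ['E', 'R', 'S'].
Result: ['E', 'R', 'S']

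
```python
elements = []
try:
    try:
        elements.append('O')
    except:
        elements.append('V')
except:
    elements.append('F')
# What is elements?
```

Step-by-step execution trace:
1. Inner try: `elements.append('O')` → elements = ['O']. No exception raised.
2. Inner `except` is skipped.
3. Inner try completes normally; outer `except` is skipped.
Result: ['O']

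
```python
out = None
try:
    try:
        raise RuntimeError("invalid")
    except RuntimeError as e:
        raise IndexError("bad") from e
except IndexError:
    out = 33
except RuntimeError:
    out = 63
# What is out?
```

Step-by-step execution trace:
1. Inner try raises RuntimeError; inner `except RuntimeError as e` catches it.
2. `raise IndexError(...) from e` raises IndexError (RuntimeError is attached as __cause__, but only IndexError is active).
3. Outer `except IndexError` matches → out = 33.
4. `except RuntimeError` is not reached.
Result: 33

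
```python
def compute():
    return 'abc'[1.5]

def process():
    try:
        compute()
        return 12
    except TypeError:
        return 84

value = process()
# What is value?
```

Step-by-step execution trace:
1. `process()` calls `compute()`.
2. `compute()` evaluates `'abc'[1.5]`, which raises TypeError; it propagates to the caller.
3. `return 12` is not reached.
4. `except TypeError` in process matches → returns 84.
5. value = 84.
Result: 84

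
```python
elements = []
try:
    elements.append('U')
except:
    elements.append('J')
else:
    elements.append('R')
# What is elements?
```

Step-by-step execution trace:
1. try: `elements.append('U')` → elements = ['U']. No exception raised.
2. `except` is skipped.
3. `else` runs (try completed without exception): `elements.append('R')` → elements = ['U', 'R'].
Result: ['U', 'R']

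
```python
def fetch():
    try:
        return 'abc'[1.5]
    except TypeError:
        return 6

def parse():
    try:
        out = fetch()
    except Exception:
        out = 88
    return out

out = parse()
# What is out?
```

Step-by-step execution trace:
1. `parse()` calls `fetch()`.
2. In fetch: `'abc'[1.5]` raises TypeError; `except TypeError` catches it → returns 6.
3. In parse: `out = fetch()` → out = 6. No exception reaches parse.
4. `except Exception` is skipped; parse returns 6.
5. out = 6.
Result: 6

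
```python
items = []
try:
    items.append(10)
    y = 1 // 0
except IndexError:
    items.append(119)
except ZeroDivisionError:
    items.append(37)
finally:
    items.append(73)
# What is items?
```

Step-by-step execution trace:
1. try: `items.append(10)` → items = [10].
2. `y = 1 // 0` raises ZeroDivisionError.
3. `except IndexError` does not match ZeroDivisionError; skipped.
4. `except ZeroDivisionError` matches → `items.append(37)` → items = [10, 37].
5. finally always runs: `items.append(73)` → items = [10, 37, 73].
Result: [10, 37, 73]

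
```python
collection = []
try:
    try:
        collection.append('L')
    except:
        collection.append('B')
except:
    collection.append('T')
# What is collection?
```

Step-by-step execution trace:
1. Inner try: `collection.append('L')` → collection = ['L']. No exception raised.
2. Inner `except` is skipped.
3. Inner try completes normally; outer `except` is skipped.
Result: ['L']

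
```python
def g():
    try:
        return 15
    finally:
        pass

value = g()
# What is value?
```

Step-by-step execution trace:
1. `g()` enters try: `return 15` sets pending return value 15.
2. Before returning, `finally: pass` runs (no effect).
3. g() returns 15 → value = 15.
Result: 15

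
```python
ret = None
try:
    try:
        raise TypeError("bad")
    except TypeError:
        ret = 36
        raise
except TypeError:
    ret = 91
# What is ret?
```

Step-by-step execution trace:
1. Inner try: `raise TypeError("bad")` raises TypeError.
2. Inner `except TypeError` matches → ret = 36.
3. bare `raise` re-raises the same TypeError.
4. Outer `except TypeError` matches → ret = 91.
Result: 91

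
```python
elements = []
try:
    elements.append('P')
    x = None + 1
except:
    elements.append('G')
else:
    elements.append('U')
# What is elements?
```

Step-by-step execution trace:
1. try: `elements.append('P')` → elements = ['P'].
2. `x = None + 1` raises TypeError.
3. bare `except` matches → `elements.append('G')` → elements = ['P', 'G'].
4. `else` is skipped (an exception was raised).
Result: ['P', 'G']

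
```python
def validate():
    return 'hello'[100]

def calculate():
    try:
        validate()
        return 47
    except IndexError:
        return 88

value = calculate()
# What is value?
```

Step-by-step execution trace:
1. `calculate()` calls `validate()`.
2. `validate()` evaluates `'hello'[100]`, which raises IndexError; it propagates to the caller.
3. `return 47` is not reached.
4. `except IndexError` in calculate matches → returns 88.
5. value = 88.
Result: 88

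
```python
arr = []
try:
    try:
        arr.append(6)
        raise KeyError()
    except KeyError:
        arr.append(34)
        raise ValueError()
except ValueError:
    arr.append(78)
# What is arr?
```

Step-by-step execution trace:
1. Inner try: `arr.append(6)` → arr = [6].
2. `raise KeyError()` raises KeyError.
3. Inner `except KeyError` matches → `arr.append(34)` → arr = [6, 34].
4. `raise ValueError()` raises ValueError; propagates to outer try.
5. Outer `except ValueError` matches → `arr.append(78)` → arr = [6, 34, 78].
Result: [6, 34, 78]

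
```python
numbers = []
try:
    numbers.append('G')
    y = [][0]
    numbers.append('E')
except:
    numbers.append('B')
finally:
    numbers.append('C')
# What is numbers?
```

Step-by-step execution trace:
1. try: `numbers.append('G')` → numbers = ['G'].
2. `y = [][0]` raises IndexError; `numbers.append('E')` is not reached.
3. bare `except` matches → `numbers.append('B')` → numbers = ['G', 'B'].
4. finally always runs: `numbers.append('C')` → numbers = ['G', 'B', 'C'].
Result: ['G', 'B', 'C']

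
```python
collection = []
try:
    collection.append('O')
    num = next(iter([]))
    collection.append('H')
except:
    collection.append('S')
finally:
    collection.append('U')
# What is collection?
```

Step-by-step execution trace:
1. try: `collection.append('O')` → collection = ['O'].
2. `num = next(iter([]))` raises StopIteration; `collection.append('H')` is not reached.
3. bare `except` matches → `collection.append('S')` → collection = ['O', 'S'].
4. finally always runs: `collection.append('U')` → collection = ['O', 'S', 'U'].
Result: ['O', 'S', 'U']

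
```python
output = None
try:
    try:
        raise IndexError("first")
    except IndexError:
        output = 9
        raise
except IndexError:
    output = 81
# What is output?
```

Step-by-step execution trace:
1. Inner try: `raise IndexError("first")` raises IndexError.
2. Inner `except IndexError` matches → output = 9.
3. bare `raise` re-raises the same IndexError.
4. Outer `except IndexError` matches → output = 81.
Result: 81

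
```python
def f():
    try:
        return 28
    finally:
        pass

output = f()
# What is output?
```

Step-by-step execution trace:
1. `f()` enters try: `return 28` sets pending return value 28.
2. Before returning, `finally: pass` runs (no effect).
3. f() returns 28 → output = 28.
Result: 28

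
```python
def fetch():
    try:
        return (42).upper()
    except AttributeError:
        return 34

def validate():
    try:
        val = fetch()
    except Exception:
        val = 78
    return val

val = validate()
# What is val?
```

Step-by-step execution trace:
1. `validate()` calls `fetch()`.
2. In fetch: `(42).upper()` raises AttributeError; `except AttributeError` catches it → returns 34.
3. In validate: `val = fetch()` → val = 34. No exception reaches validate.
4. `except Exception` is skipped; validate returns 34.
5. val = 34.
Result: 34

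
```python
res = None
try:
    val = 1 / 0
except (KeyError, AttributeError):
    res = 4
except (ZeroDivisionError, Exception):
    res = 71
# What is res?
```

Step-by-step execution trace:
1. `val = 1 / 0` raises ZeroDivisionError.
2. `except (KeyError, AttributeError)` does not match ZeroDivisionError; skipped.
3. `except (ZeroDivisionError, Exception)` matches (ZeroDivisionError is in the tuple) → res = 71.
Result: 71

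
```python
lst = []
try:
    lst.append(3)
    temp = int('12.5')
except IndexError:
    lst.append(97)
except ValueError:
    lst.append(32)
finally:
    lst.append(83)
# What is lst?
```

Step-by-step execution trace:
1. try: `lst.append(3)` → lst = [3].
2. `temp = int('12.5')` raises ValueError.
3. `except IndexError` does not match ValueError; skipped.
4. `except ValueError` matches → `lst.append(32)` → lst = [3, 32].
5. finally always runs: `lst.append(83)` → lst = [3, 32, 83].
Result: [3, 32, 83]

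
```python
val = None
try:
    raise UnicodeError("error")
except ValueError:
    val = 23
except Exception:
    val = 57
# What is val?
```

Step-by-step execution trace:
1. `raise UnicodeError(...)` raises UnicodeError.
2. `except ValueError` matches (UnicodeError is a subclass of ValueError) → val = 23.
3. `except Exception` is not reached.
Result: 23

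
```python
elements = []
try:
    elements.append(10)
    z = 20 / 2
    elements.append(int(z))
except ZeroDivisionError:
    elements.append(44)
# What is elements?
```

Step-by-step execution trace:
1. try: `elements.append(10)` → elements = [10].
2. `z = 20 / 2` → z = 10.0. No exception raised.
3. `elements.append(int(z))` → elements = [10, 10].
4. `except ZeroDivisionError` is skipped (no exception was raised).
Result: [10, 10]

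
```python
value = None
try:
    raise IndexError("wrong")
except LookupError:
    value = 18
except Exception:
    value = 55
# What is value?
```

Step-by-step execution trace:
1. `raise IndexError(...)` raises IndexError.
2. `except LookupError` matches (IndexError is a subclass of LookupError) → value = 18.
3. `except Exception` is not reached.
Result: 18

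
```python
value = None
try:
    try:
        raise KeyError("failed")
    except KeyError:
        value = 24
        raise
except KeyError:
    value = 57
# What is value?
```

Step-by-step execution trace:
1. Inner try: `raise KeyError("failed")` raises KeyError.
2. Inner `except KeyError` matches → value = 24.
3. bare `raise` re-raises the same KeyError.
4. Outer `except KeyError` matches → value = 57.
Result: 57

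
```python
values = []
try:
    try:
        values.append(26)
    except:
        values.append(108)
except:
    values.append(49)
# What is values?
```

Step-by-step execution trace:
1. Inner try: `values.append(26)` → values = [26]. No exception raised.
2. Inner `except` is skipped.
3. Inner try completes normally; outer `except` is skipped.
Result: [26]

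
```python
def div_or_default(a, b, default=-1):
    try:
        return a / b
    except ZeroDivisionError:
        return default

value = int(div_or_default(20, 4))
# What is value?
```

Step-by-step execution trace:
1. `div_or_default(20, 4)` enters try: `return 20 / 4` → returns 5.0. No exception raised.
2. `except ZeroDivisionError` is skipped.
3. `int(5.0)` → 5 → value = 5.
Result: 5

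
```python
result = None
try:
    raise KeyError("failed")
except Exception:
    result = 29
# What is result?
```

Step-by-step execution trace:
1. `raise KeyError(...)` raises KeyError.
2. `except Exception` matches (KeyError is a subclass of Exception) → result = 29.
Result: 29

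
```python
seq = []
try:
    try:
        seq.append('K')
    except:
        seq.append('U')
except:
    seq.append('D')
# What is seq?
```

Step-by-step execution trace:
1. Inner try: `seq.append('K')` → seq = ['K']. No exception raised.
2. Inner `except` is skipped.
3. Inner try completes normally; outer `except` is skipped.
Result: ['K']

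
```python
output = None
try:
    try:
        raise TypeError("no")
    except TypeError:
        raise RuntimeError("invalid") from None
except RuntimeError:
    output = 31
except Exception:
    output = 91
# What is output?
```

Step-by-step execution trace:
1. Inner try raises TypeError; inner `except TypeError` catches it.
2. `raise RuntimeError(...) from None` raises RuntimeError (from None suppresses __context__, but the active exception is still RuntimeError).
3. Outer `except RuntimeError` matches → output = 31.
4. `except Exception` is not reached.
Result: 31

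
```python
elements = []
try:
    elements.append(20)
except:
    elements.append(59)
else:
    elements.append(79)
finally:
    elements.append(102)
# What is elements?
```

Step-by-step execution trace:
1. try: `elements.append(20)` → elements = [20]. No exception raised.
2. `except` is skipped.
3. `else` runs: `elements.append(79)` → elements = [20, 79].
4. `finally` always runs: `elements.append(102)` → elements = [20, 79, 102].
Result: [20, 79, 102]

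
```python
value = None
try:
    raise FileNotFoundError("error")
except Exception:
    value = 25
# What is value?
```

Step-by-step execution trace:
1. `raise FileNotFoundError(...)` raises FileNotFoundError.
2. `except Exception` matches (FileNotFoundError is a subclass of Exception) → value = 25.
Result: 25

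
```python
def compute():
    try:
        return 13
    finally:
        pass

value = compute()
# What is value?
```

Step-by-step execution trace:
1. `compute()` enters try: `return 13` sets pending return value 13.
2. Before returning, `finally: pass` runs (no effect).
3. compute() returns 13 → value = 13.
Result: 13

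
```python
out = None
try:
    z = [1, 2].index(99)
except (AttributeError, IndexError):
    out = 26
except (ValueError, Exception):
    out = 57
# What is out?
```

Step-by-step execution trace:
1. `z = [1, 2].index(99)` raises ValueError.
2. `except (AttributeError, IndexError)` does not match ValueError; skipped.
3. `except (ValueError, Exception)` matches (ValueError is in the tuple) → out = 57.
Result: 57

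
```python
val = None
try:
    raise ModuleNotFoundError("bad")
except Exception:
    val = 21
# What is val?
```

Step-by-step execution trace:
1. `raise ModuleNotFoundError(...)` raises ModuleNotFoundError.
2. `except Exception` matches (ModuleNotFoundError is a subclass of Exception) → val = 21.
Result: 21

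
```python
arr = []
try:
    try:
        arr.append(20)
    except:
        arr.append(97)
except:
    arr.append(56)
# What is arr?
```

Step-by-step execution trace:
1. Inner try: `arr.append(20)` → arr = [20]. No exception raised.
2. Inner `except` is skipped.
3. Inner try completes normally; outer `except` is skipped.
Result: [20]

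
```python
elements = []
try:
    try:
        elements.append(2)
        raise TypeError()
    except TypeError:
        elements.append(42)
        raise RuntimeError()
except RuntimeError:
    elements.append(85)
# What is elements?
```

Step-by-step execution trace:
1. Inner try: `elements.append(2)` → elements = [2].
2. `raise TypeError()` raises TypeError.
3. Inner `except TypeError` matches → `elements.append(42)` → elements = [2, 42].
4. `raise RuntimeError()` raises RuntimeError; propagates to outer try.
5. Outer `except RuntimeError` matches → `elements.append(85)` → elements = [2, 42, 85].
Result: [2, 42, 85]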